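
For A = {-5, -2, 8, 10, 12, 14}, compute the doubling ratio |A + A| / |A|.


|A| = 6.
Compute A + A by enumerating all 36 pairs.
A + A = {-10, -7, -4, 3, 5, 6, 7, 8, 9, 10, 12, 16, 18, 20, 22, 24, 26, 28}, so |A + A| = 18.
K = |A + A| / |A| = 18/6 = 3/1 ≈ 3.0000.
Reference: AP of size 6 gives K = 11/6 ≈ 1.8333; a fully generic set of size 6 gives K ≈ 3.5000.

|A| = 6, |A + A| = 18, K = 18/6 = 3/1.


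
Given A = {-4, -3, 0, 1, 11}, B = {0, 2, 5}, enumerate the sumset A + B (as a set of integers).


A + B = {a + b : a ∈ A, b ∈ B}.
Enumerate all |A|·|B| = 5·3 = 15 pairs (a, b) and collect distinct sums.
a = -4: -4+0=-4, -4+2=-2, -4+5=1
a = -3: -3+0=-3, -3+2=-1, -3+5=2
a = 0: 0+0=0, 0+2=2, 0+5=5
a = 1: 1+0=1, 1+2=3, 1+5=6
a = 11: 11+0=11, 11+2=13, 11+5=16
Collecting distinct sums: A + B = {-4, -3, -2, -1, 0, 1, 2, 3, 5, 6, 11, 13, 16}
|A + B| = 13

A + B = {-4, -3, -2, -1, 0, 1, 2, 3, 5, 6, 11, 13, 16}


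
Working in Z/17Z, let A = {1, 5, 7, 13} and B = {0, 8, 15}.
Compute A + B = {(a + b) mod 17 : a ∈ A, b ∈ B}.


Work in Z/17Z: reduce every sum a + b modulo 17.
Enumerate all 12 pairs:
a = 1: 1+0=1, 1+8=9, 1+15=16
a = 5: 5+0=5, 5+8=13, 5+15=3
a = 7: 7+0=7, 7+8=15, 7+15=5
a = 13: 13+0=13, 13+8=4, 13+15=11
Distinct residues collected: {1, 3, 4, 5, 7, 9, 11, 13, 15, 16}
|A + B| = 10 (out of 17 total residues).

A + B = {1, 3, 4, 5, 7, 9, 11, 13, 15, 16}


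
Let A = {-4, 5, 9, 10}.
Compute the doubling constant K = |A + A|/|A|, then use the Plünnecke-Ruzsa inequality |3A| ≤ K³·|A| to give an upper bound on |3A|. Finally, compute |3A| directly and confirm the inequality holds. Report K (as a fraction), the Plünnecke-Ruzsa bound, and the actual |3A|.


|A| = 4.
Step 1: Compute A + A by enumerating all 16 pairs.
A + A = {-8, 1, 5, 6, 10, 14, 15, 18, 19, 20}, so |A + A| = 10.
Step 2: Doubling constant K = |A + A|/|A| = 10/4 = 10/4 ≈ 2.5000.
Step 3: Plünnecke-Ruzsa gives |3A| ≤ K³·|A| = (2.5000)³ · 4 ≈ 62.5000.
Step 4: Compute 3A = A + A + A directly by enumerating all triples (a,b,c) ∈ A³; |3A| = 19.
Step 5: Check 19 ≤ 62.5000? Yes ✓.

K = 10/4, Plünnecke-Ruzsa bound K³|A| ≈ 62.5000, |3A| = 19, inequality holds.


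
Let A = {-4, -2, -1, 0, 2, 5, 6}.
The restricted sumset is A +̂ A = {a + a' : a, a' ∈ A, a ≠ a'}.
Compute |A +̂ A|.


Restricted sumset: A +̂ A = {a + a' : a ∈ A, a' ∈ A, a ≠ a'}.
Equivalently, take A + A and drop any sum 2a that is achievable ONLY as a + a for a ∈ A (i.e. sums representable only with equal summands).
Enumerate pairs (a, a') with a < a' (symmetric, so each unordered pair gives one sum; this covers all a ≠ a'):
  -4 + -2 = -6
  -4 + -1 = -5
  -4 + 0 = -4
  -4 + 2 = -2
  -4 + 5 = 1
  -4 + 6 = 2
  -2 + -1 = -3
  -2 + 0 = -2
  -2 + 2 = 0
  -2 + 5 = 3
  -2 + 6 = 4
  -1 + 0 = -1
  -1 + 2 = 1
  -1 + 5 = 4
  -1 + 6 = 5
  0 + 2 = 2
  0 + 5 = 5
  0 + 6 = 6
  2 + 5 = 7
  2 + 6 = 8
  5 + 6 = 11
Collected distinct sums: {-6, -5, -4, -3, -2, -1, 0, 1, 2, 3, 4, 5, 6, 7, 8, 11}
|A +̂ A| = 16
(Reference bound: |A +̂ A| ≥ 2|A| - 3 for |A| ≥ 2, with |A| = 7 giving ≥ 11.)

|A +̂ A| = 16


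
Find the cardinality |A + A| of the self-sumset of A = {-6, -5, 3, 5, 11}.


A + A = {a + a' : a, a' ∈ A}; |A| = 5.
General bounds: 2|A| - 1 ≤ |A + A| ≤ |A|(|A|+1)/2, i.e. 9 ≤ |A + A| ≤ 15.
Lower bound 2|A|-1 is attained iff A is an arithmetic progression.
Enumerate sums a + a' for a ≤ a' (symmetric, so this suffices):
a = -6: -6+-6=-12, -6+-5=-11, -6+3=-3, -6+5=-1, -6+11=5
a = -5: -5+-5=-10, -5+3=-2, -5+5=0, -5+11=6
a = 3: 3+3=6, 3+5=8, 3+11=14
a = 5: 5+5=10, 5+11=16
a = 11: 11+11=22
Distinct sums: {-12, -11, -10, -3, -2, -1, 0, 5, 6, 8, 10, 14, 16, 22}
|A + A| = 14

|A + A| = 14


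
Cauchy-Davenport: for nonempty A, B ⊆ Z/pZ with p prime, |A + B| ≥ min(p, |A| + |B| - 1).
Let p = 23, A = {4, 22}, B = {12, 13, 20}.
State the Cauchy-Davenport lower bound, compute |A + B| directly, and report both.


Cauchy-Davenport: |A + B| ≥ min(p, |A| + |B| - 1) for A, B nonempty in Z/pZ.
|A| = 2, |B| = 3, p = 23.
CD lower bound = min(23, 2 + 3 - 1) = min(23, 4) = 4.
Compute A + B mod 23 directly:
a = 4: 4+12=16, 4+13=17, 4+20=1
a = 22: 22+12=11, 22+13=12, 22+20=19
A + B = {1, 11, 12, 16, 17, 19}, so |A + B| = 6.
Verify: 6 ≥ 4? Yes ✓.

CD lower bound = 4, actual |A + B| = 6.


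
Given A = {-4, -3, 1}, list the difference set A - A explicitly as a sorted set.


A - A = {a - a' : a, a' ∈ A}.
Compute a - a' for each ordered pair (a, a'):
a = -4: -4--4=0, -4--3=-1, -4-1=-5
a = -3: -3--4=1, -3--3=0, -3-1=-4
a = 1: 1--4=5, 1--3=4, 1-1=0
Collecting distinct values (and noting 0 appears from a-a):
A - A = {-5, -4, -1, 0, 1, 4, 5}
|A - A| = 7

A - A = {-5, -4, -1, 0, 1, 4, 5}


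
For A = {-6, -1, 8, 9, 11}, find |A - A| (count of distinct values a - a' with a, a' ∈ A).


A - A = {a - a' : a, a' ∈ A}; |A| = 5.
Bounds: 2|A|-1 ≤ |A - A| ≤ |A|² - |A| + 1, i.e. 9 ≤ |A - A| ≤ 21.
Note: 0 ∈ A - A always (from a - a). The set is symmetric: if d ∈ A - A then -d ∈ A - A.
Enumerate nonzero differences d = a - a' with a > a' (then include -d):
Positive differences: {1, 2, 3, 5, 9, 10, 12, 14, 15, 17}
Full difference set: {0} ∪ (positive diffs) ∪ (negative diffs).
|A - A| = 1 + 2·10 = 21 (matches direct enumeration: 21).

|A - A| = 21


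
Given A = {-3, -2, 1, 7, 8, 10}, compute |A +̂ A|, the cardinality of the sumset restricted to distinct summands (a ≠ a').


Restricted sumset: A +̂ A = {a + a' : a ∈ A, a' ∈ A, a ≠ a'}.
Equivalently, take A + A and drop any sum 2a that is achievable ONLY as a + a for a ∈ A (i.e. sums representable only with equal summands).
Enumerate pairs (a, a') with a < a' (symmetric, so each unordered pair gives one sum; this covers all a ≠ a'):
  -3 + -2 = -5
  -3 + 1 = -2
  -3 + 7 = 4
  -3 + 8 = 5
  -3 + 10 = 7
  -2 + 1 = -1
  -2 + 7 = 5
  -2 + 8 = 6
  -2 + 10 = 8
  1 + 7 = 8
  1 + 8 = 9
  1 + 10 = 11
  7 + 8 = 15
  7 + 10 = 17
  8 + 10 = 18
Collected distinct sums: {-5, -2, -1, 4, 5, 6, 7, 8, 9, 11, 15, 17, 18}
|A +̂ A| = 13
(Reference bound: |A +̂ A| ≥ 2|A| - 3 for |A| ≥ 2, with |A| = 6 giving ≥ 9.)

|A +̂ A| = 13


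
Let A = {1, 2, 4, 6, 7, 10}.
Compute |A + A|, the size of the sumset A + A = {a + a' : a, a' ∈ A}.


A + A = {a + a' : a, a' ∈ A}; |A| = 6.
General bounds: 2|A| - 1 ≤ |A + A| ≤ |A|(|A|+1)/2, i.e. 11 ≤ |A + A| ≤ 21.
Lower bound 2|A|-1 is attained iff A is an arithmetic progression.
Enumerate sums a + a' for a ≤ a' (symmetric, so this suffices):
a = 1: 1+1=2, 1+2=3, 1+4=5, 1+6=7, 1+7=8, 1+10=11
a = 2: 2+2=4, 2+4=6, 2+6=8, 2+7=9, 2+10=12
a = 4: 4+4=8, 4+6=10, 4+7=11, 4+10=14
a = 6: 6+6=12, 6+7=13, 6+10=16
a = 7: 7+7=14, 7+10=17
a = 10: 10+10=20
Distinct sums: {2, 3, 4, 5, 6, 7, 8, 9, 10, 11, 12, 13, 14, 16, 17, 20}
|A + A| = 16

|A + A| = 16


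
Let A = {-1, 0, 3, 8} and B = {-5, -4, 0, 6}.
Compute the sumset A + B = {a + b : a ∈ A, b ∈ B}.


A + B = {a + b : a ∈ A, b ∈ B}.
Enumerate all |A|·|B| = 4·4 = 16 pairs (a, b) and collect distinct sums.
a = -1: -1+-5=-6, -1+-4=-5, -1+0=-1, -1+6=5
a = 0: 0+-5=-5, 0+-4=-4, 0+0=0, 0+6=6
a = 3: 3+-5=-2, 3+-4=-1, 3+0=3, 3+6=9
a = 8: 8+-5=3, 8+-4=4, 8+0=8, 8+6=14
Collecting distinct sums: A + B = {-6, -5, -4, -2, -1, 0, 3, 4, 5, 6, 8, 9, 14}
|A + B| = 13

A + B = {-6, -5, -4, -2, -1, 0, 3, 4, 5, 6, 8, 9, 14}


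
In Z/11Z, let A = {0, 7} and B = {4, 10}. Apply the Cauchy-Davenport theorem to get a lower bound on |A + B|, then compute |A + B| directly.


Cauchy-Davenport: |A + B| ≥ min(p, |A| + |B| - 1) for A, B nonempty in Z/pZ.
|A| = 2, |B| = 2, p = 11.
CD lower bound = min(11, 2 + 2 - 1) = min(11, 3) = 3.
Compute A + B mod 11 directly:
a = 0: 0+4=4, 0+10=10
a = 7: 7+4=0, 7+10=6
A + B = {0, 4, 6, 10}, so |A + B| = 4.
Verify: 4 ≥ 3? Yes ✓.

CD lower bound = 3, actual |A + B| = 4.


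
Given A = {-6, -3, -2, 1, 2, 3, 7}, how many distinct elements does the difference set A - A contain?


A - A = {a - a' : a, a' ∈ A}; |A| = 7.
Bounds: 2|A|-1 ≤ |A - A| ≤ |A|² - |A| + 1, i.e. 13 ≤ |A - A| ≤ 43.
Note: 0 ∈ A - A always (from a - a). The set is symmetric: if d ∈ A - A then -d ∈ A - A.
Enumerate nonzero differences d = a - a' with a > a' (then include -d):
Positive differences: {1, 2, 3, 4, 5, 6, 7, 8, 9, 10, 13}
Full difference set: {0} ∪ (positive diffs) ∪ (negative diffs).
|A - A| = 1 + 2·11 = 23 (matches direct enumeration: 23).

|A - A| = 23


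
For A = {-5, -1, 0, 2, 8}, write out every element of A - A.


A - A = {a - a' : a, a' ∈ A}.
Compute a - a' for each ordered pair (a, a'):
a = -5: -5--5=0, -5--1=-4, -5-0=-5, -5-2=-7, -5-8=-13
a = -1: -1--5=4, -1--1=0, -1-0=-1, -1-2=-3, -1-8=-9
a = 0: 0--5=5, 0--1=1, 0-0=0, 0-2=-2, 0-8=-8
a = 2: 2--5=7, 2--1=3, 2-0=2, 2-2=0, 2-8=-6
a = 8: 8--5=13, 8--1=9, 8-0=8, 8-2=6, 8-8=0
Collecting distinct values (and noting 0 appears from a-a):
A - A = {-13, -9, -8, -7, -6, -5, -4, -3, -2, -1, 0, 1, 2, 3, 4, 5, 6, 7, 8, 9, 13}
|A - A| = 21

A - A = {-13, -9, -8, -7, -6, -5, -4, -3, -2, -1, 0, 1, 2, 3, 4, 5, 6, 7, 8, 9, 13}


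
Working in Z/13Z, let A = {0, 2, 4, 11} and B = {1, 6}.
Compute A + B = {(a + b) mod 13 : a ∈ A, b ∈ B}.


Work in Z/13Z: reduce every sum a + b modulo 13.
Enumerate all 8 pairs:
a = 0: 0+1=1, 0+6=6
a = 2: 2+1=3, 2+6=8
a = 4: 4+1=5, 4+6=10
a = 11: 11+1=12, 11+6=4
Distinct residues collected: {1, 3, 4, 5, 6, 8, 10, 12}
|A + B| = 8 (out of 13 total residues).

A + B = {1, 3, 4, 5, 6, 8, 10, 12}


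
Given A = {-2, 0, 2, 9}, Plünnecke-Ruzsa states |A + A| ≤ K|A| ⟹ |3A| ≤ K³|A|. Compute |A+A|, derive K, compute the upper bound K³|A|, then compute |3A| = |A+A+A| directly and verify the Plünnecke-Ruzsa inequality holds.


|A| = 4.
Step 1: Compute A + A by enumerating all 16 pairs.
A + A = {-4, -2, 0, 2, 4, 7, 9, 11, 18}, so |A + A| = 9.
Step 2: Doubling constant K = |A + A|/|A| = 9/4 = 9/4 ≈ 2.2500.
Step 3: Plünnecke-Ruzsa gives |3A| ≤ K³·|A| = (2.2500)³ · 4 ≈ 45.5625.
Step 4: Compute 3A = A + A + A directly by enumerating all triples (a,b,c) ∈ A³; |3A| = 16.
Step 5: Check 16 ≤ 45.5625? Yes ✓.

K = 9/4, Plünnecke-Ruzsa bound K³|A| ≈ 45.5625, |3A| = 16, inequality holds.


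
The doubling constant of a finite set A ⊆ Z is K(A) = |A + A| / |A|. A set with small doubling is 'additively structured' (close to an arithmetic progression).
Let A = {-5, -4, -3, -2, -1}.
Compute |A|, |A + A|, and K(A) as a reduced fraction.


|A| = 5.
Compute A + A by enumerating all 25 pairs.
A + A = {-10, -9, -8, -7, -6, -5, -4, -3, -2}, so |A + A| = 9.
K = |A + A| / |A| = 9/5 (already in lowest terms) ≈ 1.8000.
Reference: AP of size 5 gives K = 9/5 ≈ 1.8000; a fully generic set of size 5 gives K ≈ 3.0000.

|A| = 5, |A + A| = 9, K = 9/5.


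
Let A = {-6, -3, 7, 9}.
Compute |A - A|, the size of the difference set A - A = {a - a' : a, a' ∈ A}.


A - A = {a - a' : a, a' ∈ A}; |A| = 4.
Bounds: 2|A|-1 ≤ |A - A| ≤ |A|² - |A| + 1, i.e. 7 ≤ |A - A| ≤ 13.
Note: 0 ∈ A - A always (from a - a). The set is symmetric: if d ∈ A - A then -d ∈ A - A.
Enumerate nonzero differences d = a - a' with a > a' (then include -d):
Positive differences: {2, 3, 10, 12, 13, 15}
Full difference set: {0} ∪ (positive diffs) ∪ (negative diffs).
|A - A| = 1 + 2·6 = 13 (matches direct enumeration: 13).

|A - A| = 13


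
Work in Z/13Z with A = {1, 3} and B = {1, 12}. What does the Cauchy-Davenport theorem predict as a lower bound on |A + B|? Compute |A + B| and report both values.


Cauchy-Davenport: |A + B| ≥ min(p, |A| + |B| - 1) for A, B nonempty in Z/pZ.
|A| = 2, |B| = 2, p = 13.
CD lower bound = min(13, 2 + 2 - 1) = min(13, 3) = 3.
Compute A + B mod 13 directly:
a = 1: 1+1=2, 1+12=0
a = 3: 3+1=4, 3+12=2
A + B = {0, 2, 4}, so |A + B| = 3.
Verify: 3 ≥ 3? Yes ✓.

CD lower bound = 3, actual |A + B| = 3.


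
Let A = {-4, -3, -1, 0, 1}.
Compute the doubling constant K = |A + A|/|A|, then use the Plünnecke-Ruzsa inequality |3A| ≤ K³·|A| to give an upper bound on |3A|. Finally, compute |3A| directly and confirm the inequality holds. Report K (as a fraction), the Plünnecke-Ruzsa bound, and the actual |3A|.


|A| = 5.
Step 1: Compute A + A by enumerating all 25 pairs.
A + A = {-8, -7, -6, -5, -4, -3, -2, -1, 0, 1, 2}, so |A + A| = 11.
Step 2: Doubling constant K = |A + A|/|A| = 11/5 = 11/5 ≈ 2.2000.
Step 3: Plünnecke-Ruzsa gives |3A| ≤ K³·|A| = (2.2000)³ · 5 ≈ 53.2400.
Step 4: Compute 3A = A + A + A directly by enumerating all triples (a,b,c) ∈ A³; |3A| = 16.
Step 5: Check 16 ≤ 53.2400? Yes ✓.

K = 11/5, Plünnecke-Ruzsa bound K³|A| ≈ 53.2400, |3A| = 16, inequality holds.


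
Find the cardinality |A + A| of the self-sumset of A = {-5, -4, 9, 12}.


A + A = {a + a' : a, a' ∈ A}; |A| = 4.
General bounds: 2|A| - 1 ≤ |A + A| ≤ |A|(|A|+1)/2, i.e. 7 ≤ |A + A| ≤ 10.
Lower bound 2|A|-1 is attained iff A is an arithmetic progression.
Enumerate sums a + a' for a ≤ a' (symmetric, so this suffices):
a = -5: -5+-5=-10, -5+-4=-9, -5+9=4, -5+12=7
a = -4: -4+-4=-8, -4+9=5, -4+12=8
a = 9: 9+9=18, 9+12=21
a = 12: 12+12=24
Distinct sums: {-10, -9, -8, 4, 5, 7, 8, 18, 21, 24}
|A + A| = 10

|A + A| = 10


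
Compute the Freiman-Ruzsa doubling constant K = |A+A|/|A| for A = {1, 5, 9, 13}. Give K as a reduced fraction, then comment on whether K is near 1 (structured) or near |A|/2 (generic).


|A| = 4.
Compute A + A by enumerating all 16 pairs.
A + A = {2, 6, 10, 14, 18, 22, 26}, so |A + A| = 7.
K = |A + A| / |A| = 7/4 (already in lowest terms) ≈ 1.7500.
Reference: AP of size 4 gives K = 7/4 ≈ 1.7500; a fully generic set of size 4 gives K ≈ 2.5000.

|A| = 4, |A + A| = 7, K = 7/4.


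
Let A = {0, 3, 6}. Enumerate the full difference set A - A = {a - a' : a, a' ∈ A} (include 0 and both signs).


A - A = {a - a' : a, a' ∈ A}.
Compute a - a' for each ordered pair (a, a'):
a = 0: 0-0=0, 0-3=-3, 0-6=-6
a = 3: 3-0=3, 3-3=0, 3-6=-3
a = 6: 6-0=6, 6-3=3, 6-6=0
Collecting distinct values (and noting 0 appears from a-a):
A - A = {-6, -3, 0, 3, 6}
|A - A| = 5

A - A = {-6, -3, 0, 3, 6}


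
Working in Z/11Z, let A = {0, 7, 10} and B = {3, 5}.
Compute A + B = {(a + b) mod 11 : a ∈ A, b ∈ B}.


Work in Z/11Z: reduce every sum a + b modulo 11.
Enumerate all 6 pairs:
a = 0: 0+3=3, 0+5=5
a = 7: 7+3=10, 7+5=1
a = 10: 10+3=2, 10+5=4
Distinct residues collected: {1, 2, 3, 4, 5, 10}
|A + B| = 6 (out of 11 total residues).

A + B = {1, 2, 3, 4, 5, 10}


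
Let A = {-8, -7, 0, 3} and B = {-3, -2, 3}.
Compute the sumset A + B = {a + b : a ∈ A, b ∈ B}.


A + B = {a + b : a ∈ A, b ∈ B}.
Enumerate all |A|·|B| = 4·3 = 12 pairs (a, b) and collect distinct sums.
a = -8: -8+-3=-11, -8+-2=-10, -8+3=-5
a = -7: -7+-3=-10, -7+-2=-9, -7+3=-4
a = 0: 0+-3=-3, 0+-2=-2, 0+3=3
a = 3: 3+-3=0, 3+-2=1, 3+3=6
Collecting distinct sums: A + B = {-11, -10, -9, -5, -4, -3, -2, 0, 1, 3, 6}
|A + B| = 11

A + B = {-11, -10, -9, -5, -4, -3, -2, 0, 1, 3, 6}


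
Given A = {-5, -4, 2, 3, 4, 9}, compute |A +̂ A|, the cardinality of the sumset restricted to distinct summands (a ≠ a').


Restricted sumset: A +̂ A = {a + a' : a ∈ A, a' ∈ A, a ≠ a'}.
Equivalently, take A + A and drop any sum 2a that is achievable ONLY as a + a for a ∈ A (i.e. sums representable only with equal summands).
Enumerate pairs (a, a') with a < a' (symmetric, so each unordered pair gives one sum; this covers all a ≠ a'):
  -5 + -4 = -9
  -5 + 2 = -3
  -5 + 3 = -2
  -5 + 4 = -1
  -5 + 9 = 4
  -4 + 2 = -2
  -4 + 3 = -1
  -4 + 4 = 0
  -4 + 9 = 5
  2 + 3 = 5
  2 + 4 = 6
  2 + 9 = 11
  3 + 4 = 7
  3 + 9 = 12
  4 + 9 = 13
Collected distinct sums: {-9, -3, -2, -1, 0, 4, 5, 6, 7, 11, 12, 13}
|A +̂ A| = 12
(Reference bound: |A +̂ A| ≥ 2|A| - 3 for |A| ≥ 2, with |A| = 6 giving ≥ 9.)

|A +̂ A| = 12


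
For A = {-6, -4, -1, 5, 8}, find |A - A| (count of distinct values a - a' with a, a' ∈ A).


A - A = {a - a' : a, a' ∈ A}; |A| = 5.
Bounds: 2|A|-1 ≤ |A - A| ≤ |A|² - |A| + 1, i.e. 9 ≤ |A - A| ≤ 21.
Note: 0 ∈ A - A always (from a - a). The set is symmetric: if d ∈ A - A then -d ∈ A - A.
Enumerate nonzero differences d = a - a' with a > a' (then include -d):
Positive differences: {2, 3, 5, 6, 9, 11, 12, 14}
Full difference set: {0} ∪ (positive diffs) ∪ (negative diffs).
|A - A| = 1 + 2·8 = 17 (matches direct enumeration: 17).

|A - A| = 17


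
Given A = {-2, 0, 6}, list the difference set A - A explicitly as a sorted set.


A - A = {a - a' : a, a' ∈ A}.
Compute a - a' for each ordered pair (a, a'):
a = -2: -2--2=0, -2-0=-2, -2-6=-8
a = 0: 0--2=2, 0-0=0, 0-6=-6
a = 6: 6--2=8, 6-0=6, 6-6=0
Collecting distinct values (and noting 0 appears from a-a):
A - A = {-8, -6, -2, 0, 2, 6, 8}
|A - A| = 7

A - A = {-8, -6, -2, 0, 2, 6, 8}


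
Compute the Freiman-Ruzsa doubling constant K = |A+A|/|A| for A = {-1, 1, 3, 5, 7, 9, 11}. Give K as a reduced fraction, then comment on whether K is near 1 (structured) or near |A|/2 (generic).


|A| = 7.
Compute A + A by enumerating all 49 pairs.
A + A = {-2, 0, 2, 4, 6, 8, 10, 12, 14, 16, 18, 20, 22}, so |A + A| = 13.
K = |A + A| / |A| = 13/7 (already in lowest terms) ≈ 1.8571.
Reference: AP of size 7 gives K = 13/7 ≈ 1.8571; a fully generic set of size 7 gives K ≈ 4.0000.

|A| = 7, |A + A| = 13, K = 13/7.


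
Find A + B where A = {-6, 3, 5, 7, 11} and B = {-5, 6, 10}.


A + B = {a + b : a ∈ A, b ∈ B}.
Enumerate all |A|·|B| = 5·3 = 15 pairs (a, b) and collect distinct sums.
a = -6: -6+-5=-11, -6+6=0, -6+10=4
a = 3: 3+-5=-2, 3+6=9, 3+10=13
a = 5: 5+-5=0, 5+6=11, 5+10=15
a = 7: 7+-5=2, 7+6=13, 7+10=17
a = 11: 11+-5=6, 11+6=17, 11+10=21
Collecting distinct sums: A + B = {-11, -2, 0, 2, 4, 6, 9, 11, 13, 15, 17, 21}
|A + B| = 12

A + B = {-11, -2, 0, 2, 4, 6, 9, 11, 13, 15, 17, 21}


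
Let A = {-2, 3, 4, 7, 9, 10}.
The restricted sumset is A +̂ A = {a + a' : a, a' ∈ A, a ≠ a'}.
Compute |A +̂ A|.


Restricted sumset: A +̂ A = {a + a' : a ∈ A, a' ∈ A, a ≠ a'}.
Equivalently, take A + A and drop any sum 2a that is achievable ONLY as a + a for a ∈ A (i.e. sums representable only with equal summands).
Enumerate pairs (a, a') with a < a' (symmetric, so each unordered pair gives one sum; this covers all a ≠ a'):
  -2 + 3 = 1
  -2 + 4 = 2
  -2 + 7 = 5
  -2 + 9 = 7
  -2 + 10 = 8
  3 + 4 = 7
  3 + 7 = 10
  3 + 9 = 12
  3 + 10 = 13
  4 + 7 = 11
  4 + 9 = 13
  4 + 10 = 14
  7 + 9 = 16
  7 + 10 = 17
  9 + 10 = 19
Collected distinct sums: {1, 2, 5, 7, 8, 10, 11, 12, 13, 14, 16, 17, 19}
|A +̂ A| = 13
(Reference bound: |A +̂ A| ≥ 2|A| - 3 for |A| ≥ 2, with |A| = 6 giving ≥ 9.)

|A +̂ A| = 13


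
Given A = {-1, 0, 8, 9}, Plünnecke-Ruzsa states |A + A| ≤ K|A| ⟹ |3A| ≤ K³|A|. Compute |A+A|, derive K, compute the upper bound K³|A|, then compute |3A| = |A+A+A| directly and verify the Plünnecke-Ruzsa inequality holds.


|A| = 4.
Step 1: Compute A + A by enumerating all 16 pairs.
A + A = {-2, -1, 0, 7, 8, 9, 16, 17, 18}, so |A + A| = 9.
Step 2: Doubling constant K = |A + A|/|A| = 9/4 = 9/4 ≈ 2.2500.
Step 3: Plünnecke-Ruzsa gives |3A| ≤ K³·|A| = (2.2500)³ · 4 ≈ 45.5625.
Step 4: Compute 3A = A + A + A directly by enumerating all triples (a,b,c) ∈ A³; |3A| = 16.
Step 5: Check 16 ≤ 45.5625? Yes ✓.

K = 9/4, Plünnecke-Ruzsa bound K³|A| ≈ 45.5625, |3A| = 16, inequality holds.


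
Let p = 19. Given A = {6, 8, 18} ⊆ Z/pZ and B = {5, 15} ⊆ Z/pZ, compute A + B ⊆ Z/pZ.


Work in Z/19Z: reduce every sum a + b modulo 19.
Enumerate all 6 pairs:
a = 6: 6+5=11, 6+15=2
a = 8: 8+5=13, 8+15=4
a = 18: 18+5=4, 18+15=14
Distinct residues collected: {2, 4, 11, 13, 14}
|A + B| = 5 (out of 19 total residues).

A + B = {2, 4, 11, 13, 14}


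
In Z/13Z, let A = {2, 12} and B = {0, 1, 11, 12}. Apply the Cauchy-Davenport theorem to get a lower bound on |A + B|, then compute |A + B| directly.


Cauchy-Davenport: |A + B| ≥ min(p, |A| + |B| - 1) for A, B nonempty in Z/pZ.
|A| = 2, |B| = 4, p = 13.
CD lower bound = min(13, 2 + 4 - 1) = min(13, 5) = 5.
Compute A + B mod 13 directly:
a = 2: 2+0=2, 2+1=3, 2+11=0, 2+12=1
a = 12: 12+0=12, 12+1=0, 12+11=10, 12+12=11
A + B = {0, 1, 2, 3, 10, 11, 12}, so |A + B| = 7.
Verify: 7 ≥ 5? Yes ✓.

CD lower bound = 5, actual |A + B| = 7.


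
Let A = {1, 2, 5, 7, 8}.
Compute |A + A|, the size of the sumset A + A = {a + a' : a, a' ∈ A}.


A + A = {a + a' : a, a' ∈ A}; |A| = 5.
General bounds: 2|A| - 1 ≤ |A + A| ≤ |A|(|A|+1)/2, i.e. 9 ≤ |A + A| ≤ 15.
Lower bound 2|A|-1 is attained iff A is an arithmetic progression.
Enumerate sums a + a' for a ≤ a' (symmetric, so this suffices):
a = 1: 1+1=2, 1+2=3, 1+5=6, 1+7=8, 1+8=9
a = 2: 2+2=4, 2+5=7, 2+7=9, 2+8=10
a = 5: 5+5=10, 5+7=12, 5+8=13
a = 7: 7+7=14, 7+8=15
a = 8: 8+8=16
Distinct sums: {2, 3, 4, 6, 7, 8, 9, 10, 12, 13, 14, 15, 16}
|A + A| = 13

|A + A| = 13


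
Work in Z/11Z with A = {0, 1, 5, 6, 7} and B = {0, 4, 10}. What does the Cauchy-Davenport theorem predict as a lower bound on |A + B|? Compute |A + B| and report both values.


Cauchy-Davenport: |A + B| ≥ min(p, |A| + |B| - 1) for A, B nonempty in Z/pZ.
|A| = 5, |B| = 3, p = 11.
CD lower bound = min(11, 5 + 3 - 1) = min(11, 7) = 7.
Compute A + B mod 11 directly:
a = 0: 0+0=0, 0+4=4, 0+10=10
a = 1: 1+0=1, 1+4=5, 1+10=0
a = 5: 5+0=5, 5+4=9, 5+10=4
a = 6: 6+0=6, 6+4=10, 6+10=5
a = 7: 7+0=7, 7+4=0, 7+10=6
A + B = {0, 1, 4, 5, 6, 7, 9, 10}, so |A + B| = 8.
Verify: 8 ≥ 7? Yes ✓.

CD lower bound = 7, actual |A + B| = 8.


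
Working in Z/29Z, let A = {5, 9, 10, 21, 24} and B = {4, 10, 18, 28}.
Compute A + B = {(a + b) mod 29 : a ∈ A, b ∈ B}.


Work in Z/29Z: reduce every sum a + b modulo 29.
Enumerate all 20 pairs:
a = 5: 5+4=9, 5+10=15, 5+18=23, 5+28=4
a = 9: 9+4=13, 9+10=19, 9+18=27, 9+28=8
a = 10: 10+4=14, 10+10=20, 10+18=28, 10+28=9
a = 21: 21+4=25, 21+10=2, 21+18=10, 21+28=20
a = 24: 24+4=28, 24+10=5, 24+18=13, 24+28=23
Distinct residues collected: {2, 4, 5, 8, 9, 10, 13, 14, 15, 19, 20, 23, 25, 27, 28}
|A + B| = 15 (out of 29 total residues).

A + B = {2, 4, 5, 8, 9, 10, 13, 14, 15, 19, 20, 23, 25, 27, 28}


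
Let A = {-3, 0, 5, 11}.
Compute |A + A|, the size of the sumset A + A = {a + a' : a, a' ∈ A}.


A + A = {a + a' : a, a' ∈ A}; |A| = 4.
General bounds: 2|A| - 1 ≤ |A + A| ≤ |A|(|A|+1)/2, i.e. 7 ≤ |A + A| ≤ 10.
Lower bound 2|A|-1 is attained iff A is an arithmetic progression.
Enumerate sums a + a' for a ≤ a' (symmetric, so this suffices):
a = -3: -3+-3=-6, -3+0=-3, -3+5=2, -3+11=8
a = 0: 0+0=0, 0+5=5, 0+11=11
a = 5: 5+5=10, 5+11=16
a = 11: 11+11=22
Distinct sums: {-6, -3, 0, 2, 5, 8, 10, 11, 16, 22}
|A + A| = 10

|A + A| = 10


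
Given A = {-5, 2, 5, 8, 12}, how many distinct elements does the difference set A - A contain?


A - A = {a - a' : a, a' ∈ A}; |A| = 5.
Bounds: 2|A|-1 ≤ |A - A| ≤ |A|² - |A| + 1, i.e. 9 ≤ |A - A| ≤ 21.
Note: 0 ∈ A - A always (from a - a). The set is symmetric: if d ∈ A - A then -d ∈ A - A.
Enumerate nonzero differences d = a - a' with a > a' (then include -d):
Positive differences: {3, 4, 6, 7, 10, 13, 17}
Full difference set: {0} ∪ (positive diffs) ∪ (negative diffs).
|A - A| = 1 + 2·7 = 15 (matches direct enumeration: 15).

|A - A| = 15


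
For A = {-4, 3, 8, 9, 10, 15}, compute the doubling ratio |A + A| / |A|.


|A| = 6.
Compute A + A by enumerating all 36 pairs.
A + A = {-8, -1, 4, 5, 6, 11, 12, 13, 16, 17, 18, 19, 20, 23, 24, 25, 30}, so |A + A| = 17.
K = |A + A| / |A| = 17/6 (already in lowest terms) ≈ 2.8333.
Reference: AP of size 6 gives K = 11/6 ≈ 1.8333; a fully generic set of size 6 gives K ≈ 3.5000.

|A| = 6, |A + A| = 17, K = 17/6.


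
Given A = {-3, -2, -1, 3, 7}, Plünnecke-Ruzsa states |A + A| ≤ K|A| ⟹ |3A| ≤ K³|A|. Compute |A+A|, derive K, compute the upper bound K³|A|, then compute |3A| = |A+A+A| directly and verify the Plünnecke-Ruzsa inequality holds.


|A| = 5.
Step 1: Compute A + A by enumerating all 25 pairs.
A + A = {-6, -5, -4, -3, -2, 0, 1, 2, 4, 5, 6, 10, 14}, so |A + A| = 13.
Step 2: Doubling constant K = |A + A|/|A| = 13/5 = 13/5 ≈ 2.6000.
Step 3: Plünnecke-Ruzsa gives |3A| ≤ K³·|A| = (2.6000)³ · 5 ≈ 87.8800.
Step 4: Compute 3A = A + A + A directly by enumerating all triples (a,b,c) ∈ A³; |3A| = 23.
Step 5: Check 23 ≤ 87.8800? Yes ✓.

K = 13/5, Plünnecke-Ruzsa bound K³|A| ≈ 87.8800, |3A| = 23, inequality holds.


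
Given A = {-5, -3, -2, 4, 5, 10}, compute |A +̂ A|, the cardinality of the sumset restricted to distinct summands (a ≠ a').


Restricted sumset: A +̂ A = {a + a' : a ∈ A, a' ∈ A, a ≠ a'}.
Equivalently, take A + A and drop any sum 2a that is achievable ONLY as a + a for a ∈ A (i.e. sums representable only with equal summands).
Enumerate pairs (a, a') with a < a' (symmetric, so each unordered pair gives one sum; this covers all a ≠ a'):
  -5 + -3 = -8
  -5 + -2 = -7
  -5 + 4 = -1
  -5 + 5 = 0
  -5 + 10 = 5
  -3 + -2 = -5
  -3 + 4 = 1
  -3 + 5 = 2
  -3 + 10 = 7
  -2 + 4 = 2
  -2 + 5 = 3
  -2 + 10 = 8
  4 + 5 = 9
  4 + 10 = 14
  5 + 10 = 15
Collected distinct sums: {-8, -7, -5, -1, 0, 1, 2, 3, 5, 7, 8, 9, 14, 15}
|A +̂ A| = 14
(Reference bound: |A +̂ A| ≥ 2|A| - 3 for |A| ≥ 2, with |A| = 6 giving ≥ 9.)

|A +̂ A| = 14


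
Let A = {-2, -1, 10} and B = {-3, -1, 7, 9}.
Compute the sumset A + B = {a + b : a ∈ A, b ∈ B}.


A + B = {a + b : a ∈ A, b ∈ B}.
Enumerate all |A|·|B| = 3·4 = 12 pairs (a, b) and collect distinct sums.
a = -2: -2+-3=-5, -2+-1=-3, -2+7=5, -2+9=7
a = -1: -1+-3=-4, -1+-1=-2, -1+7=6, -1+9=8
a = 10: 10+-3=7, 10+-1=9, 10+7=17, 10+9=19
Collecting distinct sums: A + B = {-5, -4, -3, -2, 5, 6, 7, 8, 9, 17, 19}
|A + B| = 11

A + B = {-5, -4, -3, -2, 5, 6, 7, 8, 9, 17, 19}


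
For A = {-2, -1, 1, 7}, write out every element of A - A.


A - A = {a - a' : a, a' ∈ A}.
Compute a - a' for each ordered pair (a, a'):
a = -2: -2--2=0, -2--1=-1, -2-1=-3, -2-7=-9
a = -1: -1--2=1, -1--1=0, -1-1=-2, -1-7=-8
a = 1: 1--2=3, 1--1=2, 1-1=0, 1-7=-6
a = 7: 7--2=9, 7--1=8, 7-1=6, 7-7=0
Collecting distinct values (and noting 0 appears from a-a):
A - A = {-9, -8, -6, -3, -2, -1, 0, 1, 2, 3, 6, 8, 9}
|A - A| = 13

A - A = {-9, -8, -6, -3, -2, -1, 0, 1, 2, 3, 6, 8, 9}


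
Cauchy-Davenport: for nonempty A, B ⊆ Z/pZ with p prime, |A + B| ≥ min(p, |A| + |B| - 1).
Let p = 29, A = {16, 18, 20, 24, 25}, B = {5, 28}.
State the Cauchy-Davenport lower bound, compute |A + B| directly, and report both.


Cauchy-Davenport: |A + B| ≥ min(p, |A| + |B| - 1) for A, B nonempty in Z/pZ.
|A| = 5, |B| = 2, p = 29.
CD lower bound = min(29, 5 + 2 - 1) = min(29, 6) = 6.
Compute A + B mod 29 directly:
a = 16: 16+5=21, 16+28=15
a = 18: 18+5=23, 18+28=17
a = 20: 20+5=25, 20+28=19
a = 24: 24+5=0, 24+28=23
a = 25: 25+5=1, 25+28=24
A + B = {0, 1, 15, 17, 19, 21, 23, 24, 25}, so |A + B| = 9.
Verify: 9 ≥ 6? Yes ✓.

CD lower bound = 6, actual |A + B| = 9.


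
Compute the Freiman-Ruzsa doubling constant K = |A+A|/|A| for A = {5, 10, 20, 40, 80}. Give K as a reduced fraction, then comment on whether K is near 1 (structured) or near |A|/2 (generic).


|A| = 5.
Compute A + A by enumerating all 25 pairs.
A + A = {10, 15, 20, 25, 30, 40, 45, 50, 60, 80, 85, 90, 100, 120, 160}, so |A + A| = 15.
K = |A + A| / |A| = 15/5 = 3/1 ≈ 3.0000.
Reference: AP of size 5 gives K = 9/5 ≈ 1.8000; a fully generic set of size 5 gives K ≈ 3.0000.

|A| = 5, |A + A| = 15, K = 15/5 = 3/1.


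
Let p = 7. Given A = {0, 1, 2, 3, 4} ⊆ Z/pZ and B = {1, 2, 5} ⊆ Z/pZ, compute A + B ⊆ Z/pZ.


Work in Z/7Z: reduce every sum a + b modulo 7.
Enumerate all 15 pairs:
a = 0: 0+1=1, 0+2=2, 0+5=5
a = 1: 1+1=2, 1+2=3, 1+5=6
a = 2: 2+1=3, 2+2=4, 2+5=0
a = 3: 3+1=4, 3+2=5, 3+5=1
a = 4: 4+1=5, 4+2=6, 4+5=2
Distinct residues collected: {0, 1, 2, 3, 4, 5, 6}
|A + B| = 7 (out of 7 total residues).

A + B = {0, 1, 2, 3, 4, 5, 6}


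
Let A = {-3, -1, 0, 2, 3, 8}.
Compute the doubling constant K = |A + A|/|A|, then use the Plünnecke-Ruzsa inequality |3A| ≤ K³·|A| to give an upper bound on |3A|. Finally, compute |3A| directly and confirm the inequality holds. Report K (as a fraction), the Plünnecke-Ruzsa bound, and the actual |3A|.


|A| = 6.
Step 1: Compute A + A by enumerating all 36 pairs.
A + A = {-6, -4, -3, -2, -1, 0, 1, 2, 3, 4, 5, 6, 7, 8, 10, 11, 16}, so |A + A| = 17.
Step 2: Doubling constant K = |A + A|/|A| = 17/6 = 17/6 ≈ 2.8333.
Step 3: Plünnecke-Ruzsa gives |3A| ≤ K³·|A| = (2.8333)³ · 6 ≈ 136.4722.
Step 4: Compute 3A = A + A + A directly by enumerating all triples (a,b,c) ∈ A³; |3A| = 28.
Step 5: Check 28 ≤ 136.4722? Yes ✓.

K = 17/6, Plünnecke-Ruzsa bound K³|A| ≈ 136.4722, |3A| = 28, inequality holds.


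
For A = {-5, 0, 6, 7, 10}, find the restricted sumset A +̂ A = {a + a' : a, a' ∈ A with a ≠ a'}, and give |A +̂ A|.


Restricted sumset: A +̂ A = {a + a' : a ∈ A, a' ∈ A, a ≠ a'}.
Equivalently, take A + A and drop any sum 2a that is achievable ONLY as a + a for a ∈ A (i.e. sums representable only with equal summands).
Enumerate pairs (a, a') with a < a' (symmetric, so each unordered pair gives one sum; this covers all a ≠ a'):
  -5 + 0 = -5
  -5 + 6 = 1
  -5 + 7 = 2
  -5 + 10 = 5
  0 + 6 = 6
  0 + 7 = 7
  0 + 10 = 10
  6 + 7 = 13
  6 + 10 = 16
  7 + 10 = 17
Collected distinct sums: {-5, 1, 2, 5, 6, 7, 10, 13, 16, 17}
|A +̂ A| = 10
(Reference bound: |A +̂ A| ≥ 2|A| - 3 for |A| ≥ 2, with |A| = 5 giving ≥ 7.)

|A +̂ A| = 10


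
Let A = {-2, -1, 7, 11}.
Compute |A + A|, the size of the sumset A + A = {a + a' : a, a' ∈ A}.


A + A = {a + a' : a, a' ∈ A}; |A| = 4.
General bounds: 2|A| - 1 ≤ |A + A| ≤ |A|(|A|+1)/2, i.e. 7 ≤ |A + A| ≤ 10.
Lower bound 2|A|-1 is attained iff A is an arithmetic progression.
Enumerate sums a + a' for a ≤ a' (symmetric, so this suffices):
a = -2: -2+-2=-4, -2+-1=-3, -2+7=5, -2+11=9
a = -1: -1+-1=-2, -1+7=6, -1+11=10
a = 7: 7+7=14, 7+11=18
a = 11: 11+11=22
Distinct sums: {-4, -3, -2, 5, 6, 9, 10, 14, 18, 22}
|A + A| = 10

|A + A| = 10


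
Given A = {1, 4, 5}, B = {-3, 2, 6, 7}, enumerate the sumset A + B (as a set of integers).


A + B = {a + b : a ∈ A, b ∈ B}.
Enumerate all |A|·|B| = 3·4 = 12 pairs (a, b) and collect distinct sums.
a = 1: 1+-3=-2, 1+2=3, 1+6=7, 1+7=8
a = 4: 4+-3=1, 4+2=6, 4+6=10, 4+7=11
a = 5: 5+-3=2, 5+2=7, 5+6=11, 5+7=12
Collecting distinct sums: A + B = {-2, 1, 2, 3, 6, 7, 8, 10, 11, 12}
|A + B| = 10

A + B = {-2, 1, 2, 3, 6, 7, 8, 10, 11, 12}


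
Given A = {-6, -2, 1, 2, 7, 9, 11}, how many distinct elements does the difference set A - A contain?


A - A = {a - a' : a, a' ∈ A}; |A| = 7.
Bounds: 2|A|-1 ≤ |A - A| ≤ |A|² - |A| + 1, i.e. 13 ≤ |A - A| ≤ 43.
Note: 0 ∈ A - A always (from a - a). The set is symmetric: if d ∈ A - A then -d ∈ A - A.
Enumerate nonzero differences d = a - a' with a > a' (then include -d):
Positive differences: {1, 2, 3, 4, 5, 6, 7, 8, 9, 10, 11, 13, 15, 17}
Full difference set: {0} ∪ (positive diffs) ∪ (negative diffs).
|A - A| = 1 + 2·14 = 29 (matches direct enumeration: 29).

|A - A| = 29


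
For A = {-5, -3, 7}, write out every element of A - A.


A - A = {a - a' : a, a' ∈ A}.
Compute a - a' for each ordered pair (a, a'):
a = -5: -5--5=0, -5--3=-2, -5-7=-12
a = -3: -3--5=2, -3--3=0, -3-7=-10
a = 7: 7--5=12, 7--3=10, 7-7=0
Collecting distinct values (and noting 0 appears from a-a):
A - A = {-12, -10, -2, 0, 2, 10, 12}
|A - A| = 7

A - A = {-12, -10, -2, 0, 2, 10, 12}


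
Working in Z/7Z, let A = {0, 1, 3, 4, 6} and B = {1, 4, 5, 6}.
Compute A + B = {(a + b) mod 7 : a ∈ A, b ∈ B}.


Work in Z/7Z: reduce every sum a + b modulo 7.
Enumerate all 20 pairs:
a = 0: 0+1=1, 0+4=4, 0+5=5, 0+6=6
a = 1: 1+1=2, 1+4=5, 1+5=6, 1+6=0
a = 3: 3+1=4, 3+4=0, 3+5=1, 3+6=2
a = 4: 4+1=5, 4+4=1, 4+5=2, 4+6=3
a = 6: 6+1=0, 6+4=3, 6+5=4, 6+6=5
Distinct residues collected: {0, 1, 2, 3, 4, 5, 6}
|A + B| = 7 (out of 7 total residues).

A + B = {0, 1, 2, 3, 4, 5, 6}


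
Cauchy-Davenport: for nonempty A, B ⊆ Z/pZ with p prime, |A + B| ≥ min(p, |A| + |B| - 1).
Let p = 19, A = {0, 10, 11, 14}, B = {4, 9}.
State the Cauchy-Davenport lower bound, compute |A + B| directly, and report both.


Cauchy-Davenport: |A + B| ≥ min(p, |A| + |B| - 1) for A, B nonempty in Z/pZ.
|A| = 4, |B| = 2, p = 19.
CD lower bound = min(19, 4 + 2 - 1) = min(19, 5) = 5.
Compute A + B mod 19 directly:
a = 0: 0+4=4, 0+9=9
a = 10: 10+4=14, 10+9=0
a = 11: 11+4=15, 11+9=1
a = 14: 14+4=18, 14+9=4
A + B = {0, 1, 4, 9, 14, 15, 18}, so |A + B| = 7.
Verify: 7 ≥ 5? Yes ✓.

CD lower bound = 5, actual |A + B| = 7.


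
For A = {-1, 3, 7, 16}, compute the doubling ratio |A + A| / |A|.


|A| = 4.
Compute A + A by enumerating all 16 pairs.
A + A = {-2, 2, 6, 10, 14, 15, 19, 23, 32}, so |A + A| = 9.
K = |A + A| / |A| = 9/4 (already in lowest terms) ≈ 2.2500.
Reference: AP of size 4 gives K = 7/4 ≈ 1.7500; a fully generic set of size 4 gives K ≈ 2.5000.

|A| = 4, |A + A| = 9, K = 9/4.


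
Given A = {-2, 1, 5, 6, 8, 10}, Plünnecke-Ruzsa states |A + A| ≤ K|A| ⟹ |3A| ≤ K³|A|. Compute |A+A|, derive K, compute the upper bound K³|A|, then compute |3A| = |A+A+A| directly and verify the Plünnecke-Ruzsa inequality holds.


|A| = 6.
Step 1: Compute A + A by enumerating all 36 pairs.
A + A = {-4, -1, 2, 3, 4, 6, 7, 8, 9, 10, 11, 12, 13, 14, 15, 16, 18, 20}, so |A + A| = 18.
Step 2: Doubling constant K = |A + A|/|A| = 18/6 = 18/6 ≈ 3.0000.
Step 3: Plünnecke-Ruzsa gives |3A| ≤ K³·|A| = (3.0000)³ · 6 ≈ 162.0000.
Step 4: Compute 3A = A + A + A directly by enumerating all triples (a,b,c) ∈ A³; |3A| = 31.
Step 5: Check 31 ≤ 162.0000? Yes ✓.

K = 18/6, Plünnecke-Ruzsa bound K³|A| ≈ 162.0000, |3A| = 31, inequality holds.


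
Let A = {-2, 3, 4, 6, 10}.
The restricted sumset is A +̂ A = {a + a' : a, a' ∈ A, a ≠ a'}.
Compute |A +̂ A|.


Restricted sumset: A +̂ A = {a + a' : a ∈ A, a' ∈ A, a ≠ a'}.
Equivalently, take A + A and drop any sum 2a that is achievable ONLY as a + a for a ∈ A (i.e. sums representable only with equal summands).
Enumerate pairs (a, a') with a < a' (symmetric, so each unordered pair gives one sum; this covers all a ≠ a'):
  -2 + 3 = 1
  -2 + 4 = 2
  -2 + 6 = 4
  -2 + 10 = 8
  3 + 4 = 7
  3 + 6 = 9
  3 + 10 = 13
  4 + 6 = 10
  4 + 10 = 14
  6 + 10 = 16
Collected distinct sums: {1, 2, 4, 7, 8, 9, 10, 13, 14, 16}
|A +̂ A| = 10
(Reference bound: |A +̂ A| ≥ 2|A| - 3 for |A| ≥ 2, with |A| = 5 giving ≥ 7.)

|A +̂ A| = 10


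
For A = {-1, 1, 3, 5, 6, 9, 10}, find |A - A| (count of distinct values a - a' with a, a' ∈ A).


A - A = {a - a' : a, a' ∈ A}; |A| = 7.
Bounds: 2|A|-1 ≤ |A - A| ≤ |A|² - |A| + 1, i.e. 13 ≤ |A - A| ≤ 43.
Note: 0 ∈ A - A always (from a - a). The set is symmetric: if d ∈ A - A then -d ∈ A - A.
Enumerate nonzero differences d = a - a' with a > a' (then include -d):
Positive differences: {1, 2, 3, 4, 5, 6, 7, 8, 9, 10, 11}
Full difference set: {0} ∪ (positive diffs) ∪ (negative diffs).
|A - A| = 1 + 2·11 = 23 (matches direct enumeration: 23).

|A - A| = 23


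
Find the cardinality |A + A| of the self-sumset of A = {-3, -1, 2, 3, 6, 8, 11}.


A + A = {a + a' : a, a' ∈ A}; |A| = 7.
General bounds: 2|A| - 1 ≤ |A + A| ≤ |A|(|A|+1)/2, i.e. 13 ≤ |A + A| ≤ 28.
Lower bound 2|A|-1 is attained iff A is an arithmetic progression.
Enumerate sums a + a' for a ≤ a' (symmetric, so this suffices):
a = -3: -3+-3=-6, -3+-1=-4, -3+2=-1, -3+3=0, -3+6=3, -3+8=5, -3+11=8
a = -1: -1+-1=-2, -1+2=1, -1+3=2, -1+6=5, -1+8=7, -1+11=10
a = 2: 2+2=4, 2+3=5, 2+6=8, 2+8=10, 2+11=13
a = 3: 3+3=6, 3+6=9, 3+8=11, 3+11=14
a = 6: 6+6=12, 6+8=14, 6+11=17
a = 8: 8+8=16, 8+11=19
a = 11: 11+11=22
Distinct sums: {-6, -4, -2, -1, 0, 1, 2, 3, 4, 5, 6, 7, 8, 9, 10, 11, 12, 13, 14, 16, 17, 19, 22}
|A + A| = 23

|A + A| = 23


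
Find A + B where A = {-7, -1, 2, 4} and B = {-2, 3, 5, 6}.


A + B = {a + b : a ∈ A, b ∈ B}.
Enumerate all |A|·|B| = 4·4 = 16 pairs (a, b) and collect distinct sums.
a = -7: -7+-2=-9, -7+3=-4, -7+5=-2, -7+6=-1
a = -1: -1+-2=-3, -1+3=2, -1+5=4, -1+6=5
a = 2: 2+-2=0, 2+3=5, 2+5=7, 2+6=8
a = 4: 4+-2=2, 4+3=7, 4+5=9, 4+6=10
Collecting distinct sums: A + B = {-9, -4, -3, -2, -1, 0, 2, 4, 5, 7, 8, 9, 10}
|A + B| = 13

A + B = {-9, -4, -3, -2, -1, 0, 2, 4, 5, 7, 8, 9, 10}


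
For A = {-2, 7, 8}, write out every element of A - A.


A - A = {a - a' : a, a' ∈ A}.
Compute a - a' for each ordered pair (a, a'):
a = -2: -2--2=0, -2-7=-9, -2-8=-10
a = 7: 7--2=9, 7-7=0, 7-8=-1
a = 8: 8--2=10, 8-7=1, 8-8=0
Collecting distinct values (and noting 0 appears from a-a):
A - A = {-10, -9, -1, 0, 1, 9, 10}
|A - A| = 7

A - A = {-10, -9, -1, 0, 1, 9, 10}


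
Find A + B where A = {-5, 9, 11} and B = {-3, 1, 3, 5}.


A + B = {a + b : a ∈ A, b ∈ B}.
Enumerate all |A|·|B| = 3·4 = 12 pairs (a, b) and collect distinct sums.
a = -5: -5+-3=-8, -5+1=-4, -5+3=-2, -5+5=0
a = 9: 9+-3=6, 9+1=10, 9+3=12, 9+5=14
a = 11: 11+-3=8, 11+1=12, 11+3=14, 11+5=16
Collecting distinct sums: A + B = {-8, -4, -2, 0, 6, 8, 10, 12, 14, 16}
|A + B| = 10

A + B = {-8, -4, -2, 0, 6, 8, 10, 12, 14, 16}


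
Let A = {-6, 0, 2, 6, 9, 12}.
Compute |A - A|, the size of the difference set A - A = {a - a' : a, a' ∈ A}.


A - A = {a - a' : a, a' ∈ A}; |A| = 6.
Bounds: 2|A|-1 ≤ |A - A| ≤ |A|² - |A| + 1, i.e. 11 ≤ |A - A| ≤ 31.
Note: 0 ∈ A - A always (from a - a). The set is symmetric: if d ∈ A - A then -d ∈ A - A.
Enumerate nonzero differences d = a - a' with a > a' (then include -d):
Positive differences: {2, 3, 4, 6, 7, 8, 9, 10, 12, 15, 18}
Full difference set: {0} ∪ (positive diffs) ∪ (negative diffs).
|A - A| = 1 + 2·11 = 23 (matches direct enumeration: 23).

|A - A| = 23


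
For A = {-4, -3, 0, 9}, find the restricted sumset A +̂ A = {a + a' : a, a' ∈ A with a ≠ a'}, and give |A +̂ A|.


Restricted sumset: A +̂ A = {a + a' : a ∈ A, a' ∈ A, a ≠ a'}.
Equivalently, take A + A and drop any sum 2a that is achievable ONLY as a + a for a ∈ A (i.e. sums representable only with equal summands).
Enumerate pairs (a, a') with a < a' (symmetric, so each unordered pair gives one sum; this covers all a ≠ a'):
  -4 + -3 = -7
  -4 + 0 = -4
  -4 + 9 = 5
  -3 + 0 = -3
  -3 + 9 = 6
  0 + 9 = 9
Collected distinct sums: {-7, -4, -3, 5, 6, 9}
|A +̂ A| = 6
(Reference bound: |A +̂ A| ≥ 2|A| - 3 for |A| ≥ 2, with |A| = 4 giving ≥ 5.)

|A +̂ A| = 6


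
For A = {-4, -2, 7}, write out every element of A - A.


A - A = {a - a' : a, a' ∈ A}.
Compute a - a' for each ordered pair (a, a'):
a = -4: -4--4=0, -4--2=-2, -4-7=-11
a = -2: -2--4=2, -2--2=0, -2-7=-9
a = 7: 7--4=11, 7--2=9, 7-7=0
Collecting distinct values (and noting 0 appears from a-a):
A - A = {-11, -9, -2, 0, 2, 9, 11}
|A - A| = 7

A - A = {-11, -9, -2, 0, 2, 9, 11}


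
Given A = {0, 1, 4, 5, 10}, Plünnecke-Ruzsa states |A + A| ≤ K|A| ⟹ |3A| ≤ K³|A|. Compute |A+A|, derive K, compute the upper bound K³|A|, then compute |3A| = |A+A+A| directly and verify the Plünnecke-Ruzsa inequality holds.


|A| = 5.
Step 1: Compute A + A by enumerating all 25 pairs.
A + A = {0, 1, 2, 4, 5, 6, 8, 9, 10, 11, 14, 15, 20}, so |A + A| = 13.
Step 2: Doubling constant K = |A + A|/|A| = 13/5 = 13/5 ≈ 2.6000.
Step 3: Plünnecke-Ruzsa gives |3A| ≤ K³·|A| = (2.6000)³ · 5 ≈ 87.8800.
Step 4: Compute 3A = A + A + A directly by enumerating all triples (a,b,c) ∈ A³; |3A| = 24.
Step 5: Check 24 ≤ 87.8800? Yes ✓.

K = 13/5, Plünnecke-Ruzsa bound K³|A| ≈ 87.8800, |3A| = 24, inequality holds.


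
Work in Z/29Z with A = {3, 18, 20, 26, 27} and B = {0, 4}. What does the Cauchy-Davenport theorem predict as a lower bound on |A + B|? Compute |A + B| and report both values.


Cauchy-Davenport: |A + B| ≥ min(p, |A| + |B| - 1) for A, B nonempty in Z/pZ.
|A| = 5, |B| = 2, p = 29.
CD lower bound = min(29, 5 + 2 - 1) = min(29, 6) = 6.
Compute A + B mod 29 directly:
a = 3: 3+0=3, 3+4=7
a = 18: 18+0=18, 18+4=22
a = 20: 20+0=20, 20+4=24
a = 26: 26+0=26, 26+4=1
a = 27: 27+0=27, 27+4=2
A + B = {1, 2, 3, 7, 18, 20, 22, 24, 26, 27}, so |A + B| = 10.
Verify: 10 ≥ 6? Yes ✓.

CD lower bound = 6, actual |A + B| = 10.


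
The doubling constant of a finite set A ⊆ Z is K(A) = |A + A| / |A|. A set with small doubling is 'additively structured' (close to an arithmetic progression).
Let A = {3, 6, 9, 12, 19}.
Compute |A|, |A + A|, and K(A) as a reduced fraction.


|A| = 5.
Compute A + A by enumerating all 25 pairs.
A + A = {6, 9, 12, 15, 18, 21, 22, 24, 25, 28, 31, 38}, so |A + A| = 12.
K = |A + A| / |A| = 12/5 (already in lowest terms) ≈ 2.4000.
Reference: AP of size 5 gives K = 9/5 ≈ 1.8000; a fully generic set of size 5 gives K ≈ 3.0000.

|A| = 5, |A + A| = 12, K = 12/5.
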